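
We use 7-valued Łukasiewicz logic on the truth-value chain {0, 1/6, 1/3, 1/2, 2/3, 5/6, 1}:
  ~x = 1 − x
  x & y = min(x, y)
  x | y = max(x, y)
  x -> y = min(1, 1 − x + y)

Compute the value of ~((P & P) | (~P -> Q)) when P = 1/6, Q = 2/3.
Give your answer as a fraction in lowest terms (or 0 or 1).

P & P = 1/6 & 1/6 = 1/6
~P = ~1/6 = 5/6
~P -> Q = 5/6 -> 2/3 = 5/6
(P & P) | (~P -> Q) = 1/6 | 5/6 = 5/6
~((P & P) | (~P -> Q)) = ~5/6 = 1/6

1/6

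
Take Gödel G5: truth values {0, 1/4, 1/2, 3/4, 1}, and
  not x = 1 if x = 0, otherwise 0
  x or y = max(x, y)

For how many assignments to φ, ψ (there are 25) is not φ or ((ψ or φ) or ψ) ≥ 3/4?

value 1: 13 assignments (counts)
value 3/4: 6 assignments (counts)
value 1/2: 4 assignments
value 1/4: 2 assignments
So 19 of the 25 assignments meet the threshold.

19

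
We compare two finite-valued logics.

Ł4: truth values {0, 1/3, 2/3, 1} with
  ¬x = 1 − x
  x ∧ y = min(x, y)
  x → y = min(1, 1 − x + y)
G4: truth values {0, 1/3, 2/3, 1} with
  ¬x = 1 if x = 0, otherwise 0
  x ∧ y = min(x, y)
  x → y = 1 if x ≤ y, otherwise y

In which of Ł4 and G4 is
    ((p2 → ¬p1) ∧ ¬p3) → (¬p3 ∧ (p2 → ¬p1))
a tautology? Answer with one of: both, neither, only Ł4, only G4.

both

In Ł4: every assignment gives 1 — tautology.
In G4: every assignment gives 1 — tautology.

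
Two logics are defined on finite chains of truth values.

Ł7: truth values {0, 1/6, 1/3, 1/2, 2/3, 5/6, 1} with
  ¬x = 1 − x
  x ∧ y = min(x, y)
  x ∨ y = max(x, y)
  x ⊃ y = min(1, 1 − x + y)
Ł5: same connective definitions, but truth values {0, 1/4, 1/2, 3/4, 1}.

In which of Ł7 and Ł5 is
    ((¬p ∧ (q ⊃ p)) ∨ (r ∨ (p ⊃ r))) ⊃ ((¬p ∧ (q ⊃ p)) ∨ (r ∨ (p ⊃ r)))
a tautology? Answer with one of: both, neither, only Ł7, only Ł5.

both

In Ł7: every assignment gives 1 — tautology.
In Ł5: every assignment gives 1 — tautology.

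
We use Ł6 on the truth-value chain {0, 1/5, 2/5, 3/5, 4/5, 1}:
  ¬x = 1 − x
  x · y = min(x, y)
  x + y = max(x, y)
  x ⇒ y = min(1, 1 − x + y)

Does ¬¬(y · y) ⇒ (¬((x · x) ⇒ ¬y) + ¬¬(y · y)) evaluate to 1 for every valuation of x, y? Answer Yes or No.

Yes

At x = 2/5, y = 1, for instance:
y · y = 1 · 1 = 1
¬(y · y) = ¬1 = 0
¬¬(y · y) = ¬0 = 1
x · x = 2/5 · 2/5 = 2/5
¬y = ¬1 = 0
(x · x) ⇒ ¬y = 2/5 ⇒ 0 = 3/5
¬((x · x) ⇒ ¬y) = ¬3/5 = 2/5
¬((x · x) ⇒ ¬y) + ¬¬(y · y) = 2/5 + 1 = 1
¬¬(y · y) ⇒ (¬((x · x) ⇒ ¬y) + ¬¬(y · y)) = 1 ⇒ 1 = 1
and checking the remaining 35 assignments likewise gives ≥ 1 in every case.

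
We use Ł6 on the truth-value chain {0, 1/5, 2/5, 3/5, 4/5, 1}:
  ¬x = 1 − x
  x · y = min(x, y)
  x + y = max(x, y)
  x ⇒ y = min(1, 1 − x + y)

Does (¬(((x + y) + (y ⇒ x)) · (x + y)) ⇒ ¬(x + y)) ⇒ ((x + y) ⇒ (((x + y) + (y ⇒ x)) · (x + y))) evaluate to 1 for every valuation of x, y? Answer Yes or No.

At x = 0, y = 3/5, for instance:
x + y = 0 + 3/5 = 3/5
y ⇒ x = 3/5 ⇒ 0 = 2/5
(x + y) + (y ⇒ x) = 3/5 + 2/5 = 3/5
x + y = 0 + 3/5 = 3/5
((x + y) + (y ⇒ x)) · (x + y) = 3/5 · 3/5 = 3/5
¬(((x + y) + (y ⇒ x)) · (x + y)) = ¬3/5 = 2/5
x + y = 0 + 3/5 = 3/5
¬(x + y) = ¬3/5 = 2/5
¬(((x + y) + (y ⇒ x)) · (x + y)) ⇒ ¬(x + y) = 2/5 ⇒ 2/5 = 1
(x + y) ⇒ (((x + y) + (y ⇒ x)) · (x + y)) = 3/5 ⇒ 3/5 = 1
(¬(((x + y) + (y ⇒ x)) · (x + y)) ⇒ ¬(x + y)) ⇒ ((x + y) ⇒ (((x + y) + (y ⇒ x)) · (x + y))) = 1 ⇒ 1 = 1
and checking the remaining 35 assignments likewise gives ≥ 1 in every case.

Yes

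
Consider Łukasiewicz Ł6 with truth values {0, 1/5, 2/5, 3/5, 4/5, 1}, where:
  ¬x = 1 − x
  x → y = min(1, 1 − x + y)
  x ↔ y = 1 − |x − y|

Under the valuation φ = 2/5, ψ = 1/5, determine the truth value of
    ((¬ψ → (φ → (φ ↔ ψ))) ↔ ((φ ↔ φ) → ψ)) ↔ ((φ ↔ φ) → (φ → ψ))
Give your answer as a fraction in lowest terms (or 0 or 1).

¬ψ = ¬1/5 = 4/5
φ ↔ ψ = 2/5 ↔ 1/5 = 4/5
φ → (φ ↔ ψ) = 2/5 → 4/5 = 1
¬ψ → (φ → (φ ↔ ψ)) = 4/5 → 1 = 1
φ ↔ φ = 2/5 ↔ 2/5 = 1
(φ ↔ φ) → ψ = 1 → 1/5 = 1/5
(¬ψ → (φ → (φ ↔ ψ))) ↔ ((φ ↔ φ) → ψ) = 1 ↔ 1/5 = 1/5
φ ↔ φ = 2/5 ↔ 2/5 = 1
φ → ψ = 2/5 → 1/5 = 4/5
(φ ↔ φ) → (φ → ψ) = 1 → 4/5 = 4/5
((¬ψ → (φ → (φ ↔ ψ))) ↔ ((φ ↔ φ) → ψ)) ↔ ((φ ↔ φ) → (φ → ψ)) = 1/5 ↔ 4/5 = 2/5

2/5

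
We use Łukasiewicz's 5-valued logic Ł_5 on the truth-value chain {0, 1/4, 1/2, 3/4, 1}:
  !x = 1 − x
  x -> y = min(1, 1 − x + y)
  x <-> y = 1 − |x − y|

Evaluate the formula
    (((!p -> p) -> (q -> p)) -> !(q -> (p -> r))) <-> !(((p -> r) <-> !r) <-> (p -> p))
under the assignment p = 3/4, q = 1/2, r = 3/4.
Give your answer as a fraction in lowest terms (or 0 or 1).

!p = !3/4 = 1/4
!p -> p = 1/4 -> 3/4 = 1
q -> p = 1/2 -> 3/4 = 1
(!p -> p) -> (q -> p) = 1 -> 1 = 1
p -> r = 3/4 -> 3/4 = 1
q -> (p -> r) = 1/2 -> 1 = 1
!(q -> (p -> r)) = !1 = 0
((!p -> p) -> (q -> p)) -> !(q -> (p -> r)) = 1 -> 0 = 0
p -> r = 3/4 -> 3/4 = 1
!r = !3/4 = 1/4
(p -> r) <-> !r = 1 <-> 1/4 = 1/4
p -> p = 3/4 -> 3/4 = 1
((p -> r) <-> !r) <-> (p -> p) = 1/4 <-> 1 = 1/4
!(((p -> r) <-> !r) <-> (p -> p)) = !1/4 = 3/4
(((!p -> p) -> (q -> p)) -> !(q -> (p -> r))) <-> !(((p -> r) <-> !r) <-> (p -> p)) = 0 <-> 3/4 = 1/4

1/4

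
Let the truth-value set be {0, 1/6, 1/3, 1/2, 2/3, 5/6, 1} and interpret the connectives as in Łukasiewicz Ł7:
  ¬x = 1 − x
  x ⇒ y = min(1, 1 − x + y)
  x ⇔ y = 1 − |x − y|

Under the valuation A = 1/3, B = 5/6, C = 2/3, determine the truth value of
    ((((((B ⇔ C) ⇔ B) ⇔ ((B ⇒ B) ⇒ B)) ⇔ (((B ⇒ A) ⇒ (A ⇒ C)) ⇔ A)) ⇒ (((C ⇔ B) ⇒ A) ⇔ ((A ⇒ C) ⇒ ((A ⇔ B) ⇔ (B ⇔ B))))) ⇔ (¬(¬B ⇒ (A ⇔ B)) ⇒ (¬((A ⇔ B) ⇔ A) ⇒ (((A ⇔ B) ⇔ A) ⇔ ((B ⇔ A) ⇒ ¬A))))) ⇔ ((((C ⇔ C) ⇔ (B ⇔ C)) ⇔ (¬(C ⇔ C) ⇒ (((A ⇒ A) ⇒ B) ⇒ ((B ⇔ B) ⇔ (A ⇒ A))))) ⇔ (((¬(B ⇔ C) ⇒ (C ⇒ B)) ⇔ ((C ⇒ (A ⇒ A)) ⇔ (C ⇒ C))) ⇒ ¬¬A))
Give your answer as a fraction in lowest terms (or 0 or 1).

B ⇔ C = 5/6 ⇔ 2/3 = 5/6
(B ⇔ C) ⇔ B = 5/6 ⇔ 5/6 = 1
B ⇒ B = 5/6 ⇒ 5/6 = 1
(B ⇒ B) ⇒ B = 1 ⇒ 5/6 = 5/6
((B ⇔ C) ⇔ B) ⇔ ((B ⇒ B) ⇒ B) = 1 ⇔ 5/6 = 5/6
B ⇒ A = 5/6 ⇒ 1/3 = 1/2
A ⇒ C = 1/3 ⇒ 2/3 = 1
(B ⇒ A) ⇒ (A ⇒ C) = 1/2 ⇒ 1 = 1
((B ⇒ A) ⇒ (A ⇒ C)) ⇔ A = 1 ⇔ 1/3 = 1/3
(((B ⇔ C) ⇔ B) ⇔ ((B ⇒ B) ⇒ B)) ⇔ (((B ⇒ A) ⇒ (A ⇒ C)) ⇔ A) = 5/6 ⇔ 1/3 = 1/2
C ⇔ B = 2/3 ⇔ 5/6 = 5/6
(C ⇔ B) ⇒ A = 5/6 ⇒ 1/3 = 1/2
A ⇒ C = 1/3 ⇒ 2/3 = 1
A ⇔ B = 1/3 ⇔ 5/6 = 1/2
B ⇔ B = 5/6 ⇔ 5/6 = 1
(A ⇔ B) ⇔ (B ⇔ B) = 1/2 ⇔ 1 = 1/2
(A ⇒ C) ⇒ ((A ⇔ B) ⇔ (B ⇔ B)) = 1 ⇒ 1/2 = 1/2
((C ⇔ B) ⇒ A) ⇔ ((A ⇒ C) ⇒ ((A ⇔ B) ⇔ (B ⇔ B))) = 1/2 ⇔ 1/2 = 1
((((B ⇔ C) ⇔ B) ⇔ ((B ⇒ B) ⇒ B)) ⇔ (((B ⇒ A) ⇒ (A ⇒ C)) ⇔ A)) ⇒ (((C ⇔ B) ⇒ A) ⇔ ((A ⇒ C) ⇒ ((A ⇔ B) ⇔ (B ⇔ B)))) = 1/2 ⇒ 1 = 1
¬B = ¬5/6 = 1/6
A ⇔ B = 1/3 ⇔ 5/6 = 1/2
¬B ⇒ (A ⇔ B) = 1/6 ⇒ 1/2 = 1
¬(¬B ⇒ (A ⇔ B)) = ¬1 = 0
A ⇔ B = 1/3 ⇔ 5/6 = 1/2
(A ⇔ B) ⇔ A = 1/2 ⇔ 1/3 = 5/6
¬((A ⇔ B) ⇔ A) = ¬5/6 = 1/6
A ⇔ B = 1/3 ⇔ 5/6 = 1/2
(A ⇔ B) ⇔ A = 1/2 ⇔ 1/3 = 5/6
B ⇔ A = 5/6 ⇔ 1/3 = 1/2
¬A = ¬1/3 = 2/3
(B ⇔ A) ⇒ ¬A = 1/2 ⇒ 2/3 = 1
((A ⇔ B) ⇔ A) ⇔ ((B ⇔ A) ⇒ ¬A) = 5/6 ⇔ 1 = 5/6
¬((A ⇔ B) ⇔ A) ⇒ (((A ⇔ B) ⇔ A) ⇔ ((B ⇔ A) ⇒ ¬A)) = 1/6 ⇒ 5/6 = 1
¬(¬B ⇒ (A ⇔ B)) ⇒ (¬((A ⇔ B) ⇔ A) ⇒ (((A ⇔ B) ⇔ A) ⇔ ((B ⇔ A) ⇒ ¬A))) = 0 ⇒ 1 = 1
(((((B ⇔ C) ⇔ B) ⇔ ((B ⇒ B) ⇒ B)) ⇔ (((B ⇒ A) ⇒ (A ⇒ C)) ⇔ A)) ⇒ (((C ⇔ B) ⇒ A) ⇔ ((A ⇒ C) ⇒ ((A ⇔ B) ⇔ (B ⇔ B))))) ⇔ (¬(¬B ⇒ (A ⇔ B)) ⇒ (¬((A ⇔ B) ⇔ A) ⇒ (((A ⇔ B) ⇔ A) ⇔ ((B ⇔ A) ⇒ ¬A)))) = 1 ⇔ 1 = 1
C ⇔ C = 2/3 ⇔ 2/3 = 1
B ⇔ C = 5/6 ⇔ 2/3 = 5/6
(C ⇔ C) ⇔ (B ⇔ C) = 1 ⇔ 5/6 = 5/6
C ⇔ C = 2/3 ⇔ 2/3 = 1
¬(C ⇔ C) = ¬1 = 0
A ⇒ A = 1/3 ⇒ 1/3 = 1
(A ⇒ A) ⇒ B = 1 ⇒ 5/6 = 5/6
B ⇔ B = 5/6 ⇔ 5/6 = 1
A ⇒ A = 1/3 ⇒ 1/3 = 1
(B ⇔ B) ⇔ (A ⇒ A) = 1 ⇔ 1 = 1
((A ⇒ A) ⇒ B) ⇒ ((B ⇔ B) ⇔ (A ⇒ A)) = 5/6 ⇒ 1 = 1
¬(C ⇔ C) ⇒ (((A ⇒ A) ⇒ B) ⇒ ((B ⇔ B) ⇔ (A ⇒ A))) = 0 ⇒ 1 = 1
((C ⇔ C) ⇔ (B ⇔ C)) ⇔ (¬(C ⇔ C) ⇒ (((A ⇒ A) ⇒ B) ⇒ ((B ⇔ B) ⇔ (A ⇒ A)))) = 5/6 ⇔ 1 = 5/6
B ⇔ C = 5/6 ⇔ 2/3 = 5/6
¬(B ⇔ C) = ¬5/6 = 1/6
C ⇒ B = 2/3 ⇒ 5/6 = 1
¬(B ⇔ C) ⇒ (C ⇒ B) = 1/6 ⇒ 1 = 1
A ⇒ A = 1/3 ⇒ 1/3 = 1
C ⇒ (A ⇒ A) = 2/3 ⇒ 1 = 1
C ⇒ C = 2/3 ⇒ 2/3 = 1
(C ⇒ (A ⇒ A)) ⇔ (C ⇒ C) = 1 ⇔ 1 = 1
(¬(B ⇔ C) ⇒ (C ⇒ B)) ⇔ ((C ⇒ (A ⇒ A)) ⇔ (C ⇒ C)) = 1 ⇔ 1 = 1
¬A = ¬1/3 = 2/3
¬¬A = ¬2/3 = 1/3
((¬(B ⇔ C) ⇒ (C ⇒ B)) ⇔ ((C ⇒ (A ⇒ A)) ⇔ (C ⇒ C))) ⇒ ¬¬A = 1 ⇒ 1/3 = 1/3
(((C ⇔ C) ⇔ (B ⇔ C)) ⇔ (¬(C ⇔ C) ⇒ (((A ⇒ A) ⇒ B) ⇒ ((B ⇔ B) ⇔ (A ⇒ A))))) ⇔ (((¬(B ⇔ C) ⇒ (C ⇒ B)) ⇔ ((C ⇒ (A ⇒ A)) ⇔ (C ⇒ C))) ⇒ ¬¬A) = 5/6 ⇔ 1/3 = 1/2
((((((B ⇔ C) ⇔ B) ⇔ ((B ⇒ B) ⇒ B)) ⇔ (((B ⇒ A) ⇒ (A ⇒ C)) ⇔ A)) ⇒ (((C ⇔ B) ⇒ A) ⇔ ((A ⇒ C) ⇒ ((A ⇔ B) ⇔ (B ⇔ B))))) ⇔ (¬(¬B ⇒ (A ⇔ B)) ⇒ (¬((A ⇔ B) ⇔ A) ⇒ (((A ⇔ B) ⇔ A) ⇔ ((B ⇔ A) ⇒ ¬A))))) ⇔ ((((C ⇔ C) ⇔ (B ⇔ C)) ⇔ (¬(C ⇔ C) ⇒ (((A ⇒ A) ⇒ B) ⇒ ((B ⇔ B) ⇔ (A ⇒ A))))) ⇔ (((¬(B ⇔ C) ⇒ (C ⇒ B)) ⇔ ((C ⇒ (A ⇒ A)) ⇔ (C ⇒ C))) ⇒ ¬¬A)) = 1 ⇔ 1/2 = 1/2

1/2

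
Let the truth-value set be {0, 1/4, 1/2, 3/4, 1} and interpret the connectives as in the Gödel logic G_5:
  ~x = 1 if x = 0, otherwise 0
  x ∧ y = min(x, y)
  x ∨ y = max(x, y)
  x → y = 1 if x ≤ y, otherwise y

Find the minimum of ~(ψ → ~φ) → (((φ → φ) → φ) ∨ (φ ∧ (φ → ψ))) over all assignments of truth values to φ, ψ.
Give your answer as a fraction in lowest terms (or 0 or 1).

Take φ = 1/4, ψ = 1/4:
~φ = ~1/4 = 0
ψ → ~φ = 1/4 → 0 = 0
~(ψ → ~φ) = ~0 = 1
φ → φ = 1/4 → 1/4 = 1
(φ → φ) → φ = 1 → 1/4 = 1/4
φ → ψ = 1/4 → 1/4 = 1
φ ∧ (φ → ψ) = 1/4 ∧ 1 = 1/4
((φ → φ) → φ) ∨ (φ ∧ (φ → ψ)) = 1/4 ∨ 1/4 = 1/4
~(ψ → ~φ) → (((φ → φ) → φ) ∨ (φ ∧ (φ → ψ))) = 1 → 1/4 = 1/4
No assignment yields a value below 1/4, so this is the minimum.

1/4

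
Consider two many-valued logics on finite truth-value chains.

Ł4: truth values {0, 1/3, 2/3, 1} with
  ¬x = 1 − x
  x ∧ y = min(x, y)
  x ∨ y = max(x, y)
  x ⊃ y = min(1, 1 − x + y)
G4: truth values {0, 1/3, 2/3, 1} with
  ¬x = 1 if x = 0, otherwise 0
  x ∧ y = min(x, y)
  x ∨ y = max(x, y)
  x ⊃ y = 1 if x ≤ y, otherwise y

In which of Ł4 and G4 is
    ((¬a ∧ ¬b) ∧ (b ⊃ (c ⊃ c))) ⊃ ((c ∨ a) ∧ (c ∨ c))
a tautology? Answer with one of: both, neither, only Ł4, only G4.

In Ł4: at a = 0, b = 0, c = 0 the value is 0 — not a tautology.
In G4: at a = 0, b = 0, c = 0 the value is 0 — not a tautology.

neither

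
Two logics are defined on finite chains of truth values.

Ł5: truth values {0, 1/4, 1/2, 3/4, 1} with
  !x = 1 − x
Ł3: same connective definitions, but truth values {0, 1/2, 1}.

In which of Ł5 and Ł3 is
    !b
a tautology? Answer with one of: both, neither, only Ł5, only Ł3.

neither

In Ł5: at b = 1/4 the value is 3/4 — not a tautology.
In Ł3: at b = 1/2 the value is 1/2 — not a tautology.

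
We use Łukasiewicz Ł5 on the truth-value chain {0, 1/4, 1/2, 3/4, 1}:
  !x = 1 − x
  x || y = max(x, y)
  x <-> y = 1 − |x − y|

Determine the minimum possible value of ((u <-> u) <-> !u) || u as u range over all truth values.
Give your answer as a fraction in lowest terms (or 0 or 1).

Take u = 1/2:
u <-> u = 1/2 <-> 1/2 = 1
!u = !1/2 = 1/2
(u <-> u) <-> !u = 1 <-> 1/2 = 1/2
((u <-> u) <-> !u) || u = 1/2 || 1/2 = 1/2
No assignment yields a value below 1/2, so this is the minimum.

1/2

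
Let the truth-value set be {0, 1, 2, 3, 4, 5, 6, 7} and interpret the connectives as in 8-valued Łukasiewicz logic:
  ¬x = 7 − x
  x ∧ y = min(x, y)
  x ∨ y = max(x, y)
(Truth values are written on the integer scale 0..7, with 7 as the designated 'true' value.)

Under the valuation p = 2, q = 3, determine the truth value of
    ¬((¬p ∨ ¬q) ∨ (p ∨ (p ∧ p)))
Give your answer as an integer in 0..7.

2

¬p = ¬2 = 5
¬q = ¬3 = 4
¬p ∨ ¬q = 5 ∨ 4 = 5
p ∧ p = 2 ∧ 2 = 2
p ∨ (p ∧ p) = 2 ∨ 2 = 2
(¬p ∨ ¬q) ∨ (p ∨ (p ∧ p)) = 5 ∨ 2 = 5
¬((¬p ∨ ¬q) ∨ (p ∨ (p ∧ p))) = ¬5 = 2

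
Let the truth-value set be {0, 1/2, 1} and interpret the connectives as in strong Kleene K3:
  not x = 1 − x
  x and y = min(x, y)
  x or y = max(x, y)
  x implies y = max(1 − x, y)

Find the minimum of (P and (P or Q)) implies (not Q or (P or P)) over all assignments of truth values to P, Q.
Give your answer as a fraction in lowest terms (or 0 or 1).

1/2

Take P = 1/2, Q = 1/2:
P or Q = 1/2 or 1/2 = 1/2
P and (P or Q) = 1/2 and 1/2 = 1/2
not Q = not 1/2 = 1/2
P or P = 1/2 or 1/2 = 1/2
not Q or (P or P) = 1/2 or 1/2 = 1/2
(P and (P or Q)) implies (not Q or (P or P)) = 1/2 implies 1/2 = 1/2
No assignment yields a value below 1/2, so this is the minimum.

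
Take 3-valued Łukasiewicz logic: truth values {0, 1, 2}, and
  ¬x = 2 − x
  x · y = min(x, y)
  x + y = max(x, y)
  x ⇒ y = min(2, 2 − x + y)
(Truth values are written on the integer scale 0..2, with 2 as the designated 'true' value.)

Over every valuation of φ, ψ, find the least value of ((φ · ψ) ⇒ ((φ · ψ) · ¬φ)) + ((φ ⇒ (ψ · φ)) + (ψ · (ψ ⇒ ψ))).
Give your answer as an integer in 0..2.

Take φ = 2, ψ = 1:
φ · ψ = 2 · 1 = 1
φ · ψ = 2 · 1 = 1
¬φ = ¬2 = 0
(φ · ψ) · ¬φ = 1 · 0 = 0
(φ · ψ) ⇒ ((φ · ψ) · ¬φ) = 1 ⇒ 0 = 1
ψ · φ = 1 · 2 = 1
φ ⇒ (ψ · φ) = 2 ⇒ 1 = 1
ψ ⇒ ψ = 1 ⇒ 1 = 2
ψ · (ψ ⇒ ψ) = 1 · 2 = 1
(φ ⇒ (ψ · φ)) + (ψ · (ψ ⇒ ψ)) = 1 + 1 = 1
((φ · ψ) ⇒ ((φ · ψ) · ¬φ)) + ((φ ⇒ (ψ · φ)) + (ψ · (ψ ⇒ ψ))) = 1 + 1 = 1
No assignment yields a value below 1, so this is the minimum.

1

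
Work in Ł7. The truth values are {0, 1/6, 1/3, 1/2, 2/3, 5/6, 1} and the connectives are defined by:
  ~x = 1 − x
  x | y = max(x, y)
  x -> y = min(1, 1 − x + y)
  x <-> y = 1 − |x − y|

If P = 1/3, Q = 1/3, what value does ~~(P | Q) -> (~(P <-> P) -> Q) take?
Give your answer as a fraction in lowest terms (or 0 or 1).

P | Q = 1/3 | 1/3 = 1/3
~(P | Q) = ~1/3 = 2/3
~~(P | Q) = ~2/3 = 1/3
P <-> P = 1/3 <-> 1/3 = 1
~(P <-> P) = ~1 = 0
~(P <-> P) -> Q = 0 -> 1/3 = 1
~~(P | Q) -> (~(P <-> P) -> Q) = 1/3 -> 1 = 1

1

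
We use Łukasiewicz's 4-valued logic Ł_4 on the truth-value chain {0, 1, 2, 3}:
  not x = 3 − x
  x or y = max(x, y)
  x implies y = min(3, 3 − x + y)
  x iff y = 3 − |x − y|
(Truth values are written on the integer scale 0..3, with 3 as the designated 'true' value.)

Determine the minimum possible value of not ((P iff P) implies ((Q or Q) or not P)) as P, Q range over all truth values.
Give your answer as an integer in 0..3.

Take P = 0, Q = 0:
P iff P = 0 iff 0 = 3
Q or Q = 0 or 0 = 0
not P = not 0 = 3
(Q or Q) or not P = 0 or 3 = 3
(P iff P) implies ((Q or Q) or not P) = 3 implies 3 = 3
not ((P iff P) implies ((Q or Q) or not P)) = not 3 = 0
No assignment yields a value below 0, so this is the minimum.

0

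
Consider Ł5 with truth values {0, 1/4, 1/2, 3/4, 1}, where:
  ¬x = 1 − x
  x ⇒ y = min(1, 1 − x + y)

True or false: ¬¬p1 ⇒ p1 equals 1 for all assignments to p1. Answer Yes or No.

p1 = 0 ↦ 1
p1 = 1/4 ↦ 1
p1 = 1/2 ↦ 1
p1 = 3/4 ↦ 1
p1 = 1 ↦ 1
Every assignment gives a value ≥ 1.

Yes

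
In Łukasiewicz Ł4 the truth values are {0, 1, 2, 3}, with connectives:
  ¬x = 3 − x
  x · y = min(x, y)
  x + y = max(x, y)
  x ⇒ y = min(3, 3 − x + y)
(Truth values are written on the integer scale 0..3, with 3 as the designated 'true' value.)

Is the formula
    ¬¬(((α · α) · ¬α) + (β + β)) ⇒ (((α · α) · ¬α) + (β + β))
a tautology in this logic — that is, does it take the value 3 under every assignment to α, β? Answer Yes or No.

α = 0, β = 0 ↦ 3
α = 0, β = 1 ↦ 3
α = 0, β = 2 ↦ 3
α = 0, β = 3 ↦ 3
α = 1, β = 0 ↦ 3
α = 1, β = 1 ↦ 3
α = 1, β = 2 ↦ 3
α = 1, β = 3 ↦ 3
α = 2, β = 0 ↦ 3
α = 2, β = 1 ↦ 3
α = 2, β = 2 ↦ 3
α = 2, β = 3 ↦ 3
α = 3, β = 0 ↦ 3
α = 3, β = 1 ↦ 3
α = 3, β = 2 ↦ 3
α = 3, β = 3 ↦ 3
Every assignment gives a value ≥ 3.

Yes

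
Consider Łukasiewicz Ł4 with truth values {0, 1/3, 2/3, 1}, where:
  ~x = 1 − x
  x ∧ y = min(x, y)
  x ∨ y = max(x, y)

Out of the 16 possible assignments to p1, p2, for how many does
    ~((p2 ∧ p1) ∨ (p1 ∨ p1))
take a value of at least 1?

p1 = 0, p2 = 0 ↦ 1  ≥
p1 = 0, p2 = 1/3 ↦ 1  ≥
p1 = 0, p2 = 2/3 ↦ 1  ≥
p1 = 0, p2 = 1 ↦ 1  ≥
p1 = 1/3, p2 = 0 ↦ 2/3  <
p1 = 1/3, p2 = 1/3 ↦ 2/3  <
p1 = 1/3, p2 = 2/3 ↦ 2/3  <
p1 = 1/3, p2 = 1 ↦ 2/3  <
p1 = 2/3, p2 = 0 ↦ 1/3  <
p1 = 2/3, p2 = 1/3 ↦ 1/3  <
p1 = 2/3, p2 = 2/3 ↦ 1/3  <
p1 = 2/3, p2 = 1 ↦ 1/3  <
p1 = 1, p2 = 0 ↦ 0  <
p1 = 1, p2 = 1/3 ↦ 0  <
p1 = 1, p2 = 2/3 ↦ 0  <
p1 = 1, p2 = 1 ↦ 0  <
So 4 of the 16 assignments meet the threshold.

4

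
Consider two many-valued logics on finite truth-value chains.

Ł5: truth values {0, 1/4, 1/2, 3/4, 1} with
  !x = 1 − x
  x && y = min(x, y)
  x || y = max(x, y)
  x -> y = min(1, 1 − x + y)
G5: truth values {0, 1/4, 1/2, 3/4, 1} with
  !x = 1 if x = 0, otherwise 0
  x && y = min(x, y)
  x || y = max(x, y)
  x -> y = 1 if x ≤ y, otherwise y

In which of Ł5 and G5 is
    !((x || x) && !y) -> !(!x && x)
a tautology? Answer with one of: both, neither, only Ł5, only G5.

In Ł5: at x = 1/4, y = 1 the value is 3/4 — not a tautology.
In G5: every assignment gives 1 — tautology.

only G5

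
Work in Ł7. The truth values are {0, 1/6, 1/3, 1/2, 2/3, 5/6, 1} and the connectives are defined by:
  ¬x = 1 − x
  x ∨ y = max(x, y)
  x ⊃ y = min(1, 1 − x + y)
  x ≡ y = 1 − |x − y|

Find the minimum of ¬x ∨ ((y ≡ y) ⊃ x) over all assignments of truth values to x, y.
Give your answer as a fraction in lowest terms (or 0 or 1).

Take x = 1/2, y = 0:
¬x = ¬1/2 = 1/2
y ≡ y = 0 ≡ 0 = 1
(y ≡ y) ⊃ x = 1 ⊃ 1/2 = 1/2
¬x ∨ ((y ≡ y) ⊃ x) = 1/2 ∨ 1/2 = 1/2
No assignment yields a value below 1/2, so this is the minimum.

1/2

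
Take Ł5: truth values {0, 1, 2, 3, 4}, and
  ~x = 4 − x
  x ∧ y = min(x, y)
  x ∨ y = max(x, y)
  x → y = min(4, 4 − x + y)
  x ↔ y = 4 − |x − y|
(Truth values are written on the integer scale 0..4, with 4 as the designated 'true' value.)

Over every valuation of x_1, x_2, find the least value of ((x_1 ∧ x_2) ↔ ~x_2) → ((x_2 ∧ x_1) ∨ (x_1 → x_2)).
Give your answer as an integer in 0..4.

2

Take x_1 = 4, x_2 = 2:
x_1 ∧ x_2 = 4 ∧ 2 = 2
~x_2 = ~2 = 2
(x_1 ∧ x_2) ↔ ~x_2 = 2 ↔ 2 = 4
x_2 ∧ x_1 = 2 ∧ 4 = 2
x_1 → x_2 = 4 → 2 = 2
(x_2 ∧ x_1) ∨ (x_1 → x_2) = 2 ∨ 2 = 2
((x_1 ∧ x_2) ↔ ~x_2) → ((x_2 ∧ x_1) ∨ (x_1 → x_2)) = 4 → 2 = 2
No assignment yields a value below 2, so this is the minimum.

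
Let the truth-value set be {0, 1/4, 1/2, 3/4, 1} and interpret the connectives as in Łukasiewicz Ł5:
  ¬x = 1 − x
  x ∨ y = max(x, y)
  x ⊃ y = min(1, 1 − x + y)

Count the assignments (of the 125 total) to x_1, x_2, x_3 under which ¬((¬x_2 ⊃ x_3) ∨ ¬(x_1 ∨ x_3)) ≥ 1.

1

value 1: 1 assignment (counts)
value 3/4: 5 assignments
value 1/2: 14 assignments
value 1/4: 26 assignments
value 0: 79 assignments
So 1 of the 125 assignments meets the threshold.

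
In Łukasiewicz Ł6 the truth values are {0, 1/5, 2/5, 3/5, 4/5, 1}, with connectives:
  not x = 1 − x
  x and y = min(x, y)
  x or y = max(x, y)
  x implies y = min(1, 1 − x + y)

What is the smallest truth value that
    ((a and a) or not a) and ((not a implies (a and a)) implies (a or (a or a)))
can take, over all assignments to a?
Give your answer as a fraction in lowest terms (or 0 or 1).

3/5

Take a = 2/5:
a and a = 2/5 and 2/5 = 2/5
not a = not 2/5 = 3/5
(a and a) or not a = 2/5 or 3/5 = 3/5
not a = not 2/5 = 3/5
a and a = 2/5 and 2/5 = 2/5
not a implies (a and a) = 3/5 implies 2/5 = 4/5
a or a = 2/5 or 2/5 = 2/5
a or (a or a) = 2/5 or 2/5 = 2/5
(not a implies (a and a)) implies (a or (a or a)) = 4/5 implies 2/5 = 3/5
((a and a) or not a) and ((not a implies (a and a)) implies (a or (a or a))) = 3/5 and 3/5 = 3/5
No assignment yields a value below 3/5, so this is the minimum.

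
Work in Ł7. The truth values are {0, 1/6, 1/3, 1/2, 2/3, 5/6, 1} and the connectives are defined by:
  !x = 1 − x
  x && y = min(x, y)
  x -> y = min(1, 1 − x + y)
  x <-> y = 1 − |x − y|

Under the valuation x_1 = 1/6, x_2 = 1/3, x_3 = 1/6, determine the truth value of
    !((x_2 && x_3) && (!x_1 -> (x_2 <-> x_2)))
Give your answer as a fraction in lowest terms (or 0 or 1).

5/6

x_2 && x_3 = 1/3 && 1/6 = 1/6
!x_1 = !1/6 = 5/6
x_2 <-> x_2 = 1/3 <-> 1/3 = 1
!x_1 -> (x_2 <-> x_2) = 5/6 -> 1 = 1
(x_2 && x_3) && (!x_1 -> (x_2 <-> x_2)) = 1/6 && 1 = 1/6
!((x_2 && x_3) && (!x_1 -> (x_2 <-> x_2))) = !1/6 = 5/6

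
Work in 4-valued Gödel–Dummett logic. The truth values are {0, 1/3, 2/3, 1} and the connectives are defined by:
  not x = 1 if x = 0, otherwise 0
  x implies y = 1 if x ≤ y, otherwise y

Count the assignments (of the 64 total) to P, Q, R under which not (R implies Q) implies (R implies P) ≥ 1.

58

value 1: 58 assignments (counts)
value 2/3: 1 assignment
value 1/3: 2 assignments
value 0: 3 assignments
So 58 of the 64 assignments meet the threshold.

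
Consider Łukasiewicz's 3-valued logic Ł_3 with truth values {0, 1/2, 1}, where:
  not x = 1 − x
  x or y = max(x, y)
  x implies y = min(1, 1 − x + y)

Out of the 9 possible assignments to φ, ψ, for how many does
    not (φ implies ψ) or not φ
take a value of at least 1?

φ = 0, ψ = 0 ↦ 1  ≥
φ = 0, ψ = 1/2 ↦ 1  ≥
φ = 0, ψ = 1 ↦ 1  ≥
φ = 1/2, ψ = 0 ↦ 1/2  <
φ = 1/2, ψ = 1/2 ↦ 1/2  <
φ = 1/2, ψ = 1 ↦ 1/2  <
φ = 1, ψ = 0 ↦ 1  ≥
φ = 1, ψ = 1/2 ↦ 1/2  <
φ = 1, ψ = 1 ↦ 0  <
So 4 of the 9 assignments meet the threshold.

4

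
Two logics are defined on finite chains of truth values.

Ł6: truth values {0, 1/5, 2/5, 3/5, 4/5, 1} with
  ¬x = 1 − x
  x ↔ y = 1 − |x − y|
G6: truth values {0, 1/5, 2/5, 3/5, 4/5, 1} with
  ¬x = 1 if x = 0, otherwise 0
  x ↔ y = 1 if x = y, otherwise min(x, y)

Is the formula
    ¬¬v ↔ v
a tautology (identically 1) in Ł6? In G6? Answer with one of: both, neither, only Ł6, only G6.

In Ł6: every assignment gives 1 — tautology.
In G6: at v = 1/5 the value is 1/5 — not a tautology.

only Ł6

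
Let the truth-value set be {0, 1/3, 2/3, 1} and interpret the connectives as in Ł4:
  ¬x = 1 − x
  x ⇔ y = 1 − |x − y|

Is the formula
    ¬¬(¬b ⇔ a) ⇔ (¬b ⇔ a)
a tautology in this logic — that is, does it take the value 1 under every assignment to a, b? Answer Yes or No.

a = 0, b = 0 ↦ 1
a = 0, b = 1/3 ↦ 1
a = 0, b = 2/3 ↦ 1
a = 0, b = 1 ↦ 1
a = 1/3, b = 0 ↦ 1
a = 1/3, b = 1/3 ↦ 1
a = 1/3, b = 2/3 ↦ 1
a = 1/3, b = 1 ↦ 1
a = 2/3, b = 0 ↦ 1
a = 2/3, b = 1/3 ↦ 1
a = 2/3, b = 2/3 ↦ 1
a = 2/3, b = 1 ↦ 1
a = 1, b = 0 ↦ 1
a = 1, b = 1/3 ↦ 1
a = 1, b = 2/3 ↦ 1
a = 1, b = 1 ↦ 1
Every assignment gives a value ≥ 1.

Yes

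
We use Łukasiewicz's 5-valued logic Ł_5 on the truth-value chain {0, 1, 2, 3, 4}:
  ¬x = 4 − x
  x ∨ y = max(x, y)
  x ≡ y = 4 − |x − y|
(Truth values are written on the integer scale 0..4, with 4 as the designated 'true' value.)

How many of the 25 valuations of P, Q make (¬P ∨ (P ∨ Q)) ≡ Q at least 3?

14

value 4: 9 assignments (counts)
value 3: 5 assignments (counts)
value 2: 5 assignments
value 1: 4 assignments
value 0: 2 assignments
So 14 of the 25 assignments meet the threshold.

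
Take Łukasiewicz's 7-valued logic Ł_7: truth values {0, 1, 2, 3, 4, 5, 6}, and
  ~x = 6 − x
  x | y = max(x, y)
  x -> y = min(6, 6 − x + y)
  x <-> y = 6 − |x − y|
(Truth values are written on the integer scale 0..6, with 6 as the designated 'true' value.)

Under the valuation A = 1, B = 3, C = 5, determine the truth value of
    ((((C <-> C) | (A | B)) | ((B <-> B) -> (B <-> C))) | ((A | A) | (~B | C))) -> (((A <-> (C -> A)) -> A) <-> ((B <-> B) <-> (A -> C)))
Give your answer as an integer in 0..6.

C <-> C = 5 <-> 5 = 6
A | B = 1 | 3 = 3
(C <-> C) | (A | B) = 6 | 3 = 6
B <-> B = 3 <-> 3 = 6
B <-> C = 3 <-> 5 = 4
(B <-> B) -> (B <-> C) = 6 -> 4 = 4
((C <-> C) | (A | B)) | ((B <-> B) -> (B <-> C)) = 6 | 4 = 6
A | A = 1 | 1 = 1
~B = ~3 = 3
~B | C = 3 | 5 = 5
(A | A) | (~B | C) = 1 | 5 = 5
(((C <-> C) | (A | B)) | ((B <-> B) -> (B <-> C))) | ((A | A) | (~B | C)) = 6 | 5 = 6
C -> A = 5 -> 1 = 2
A <-> (C -> A) = 1 <-> 2 = 5
(A <-> (C -> A)) -> A = 5 -> 1 = 2
B <-> B = 3 <-> 3 = 6
A -> C = 1 -> 5 = 6
(B <-> B) <-> (A -> C) = 6 <-> 6 = 6
((A <-> (C -> A)) -> A) <-> ((B <-> B) <-> (A -> C)) = 2 <-> 6 = 2
((((C <-> C) | (A | B)) | ((B <-> B) -> (B <-> C))) | ((A | A) | (~B | C))) -> (((A <-> (C -> A)) -> A) <-> ((B <-> B) <-> (A -> C))) = 6 -> 2 = 2

2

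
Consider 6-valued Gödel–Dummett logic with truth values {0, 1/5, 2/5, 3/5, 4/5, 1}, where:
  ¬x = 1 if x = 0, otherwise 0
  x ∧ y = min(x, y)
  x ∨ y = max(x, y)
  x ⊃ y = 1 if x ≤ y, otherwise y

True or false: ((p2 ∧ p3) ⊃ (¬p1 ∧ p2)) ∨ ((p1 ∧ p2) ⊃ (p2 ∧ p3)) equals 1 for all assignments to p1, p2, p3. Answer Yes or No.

Counterexample: take p1 = 2/5, p2 = 2/5, p3 = 1/5.
p2 ∧ p3 = 2/5 ∧ 1/5 = 1/5
¬p1 = ¬2/5 = 0
¬p1 ∧ p2 = 0 ∧ 2/5 = 0
(p2 ∧ p3) ⊃ (¬p1 ∧ p2) = 1/5 ⊃ 0 = 0
p1 ∧ p2 = 2/5 ∧ 2/5 = 2/5
p2 ∧ p3 = 2/5 ∧ 1/5 = 1/5
(p1 ∧ p2) ⊃ (p2 ∧ p3) = 2/5 ⊃ 1/5 = 1/5
((p2 ∧ p3) ⊃ (¬p1 ∧ p2)) ∨ ((p1 ∧ p2) ⊃ (p2 ∧ p3)) = 0 ∨ 1/5 = 1/5
This gives 1/5 ≠ 1.

No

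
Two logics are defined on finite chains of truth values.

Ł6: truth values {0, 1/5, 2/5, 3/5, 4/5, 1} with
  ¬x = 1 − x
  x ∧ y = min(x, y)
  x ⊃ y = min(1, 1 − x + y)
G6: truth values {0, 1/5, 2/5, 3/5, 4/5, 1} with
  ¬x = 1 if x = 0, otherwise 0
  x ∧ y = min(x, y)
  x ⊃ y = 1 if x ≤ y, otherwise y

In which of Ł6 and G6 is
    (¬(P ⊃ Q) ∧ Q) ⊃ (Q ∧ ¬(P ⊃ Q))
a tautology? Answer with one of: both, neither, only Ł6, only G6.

In Ł6: every assignment gives 1 — tautology.
In G6: every assignment gives 1 — tautology.

both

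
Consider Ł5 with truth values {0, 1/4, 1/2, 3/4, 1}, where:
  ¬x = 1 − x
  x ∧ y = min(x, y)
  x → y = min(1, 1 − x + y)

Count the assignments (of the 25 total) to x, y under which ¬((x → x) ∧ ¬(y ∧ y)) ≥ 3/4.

value 1: 5 assignments (counts)
value 3/4: 5 assignments (counts)
value 1/2: 5 assignments
value 1/4: 5 assignments
value 0: 5 assignments
So 10 of the 25 assignments meet the threshold.

10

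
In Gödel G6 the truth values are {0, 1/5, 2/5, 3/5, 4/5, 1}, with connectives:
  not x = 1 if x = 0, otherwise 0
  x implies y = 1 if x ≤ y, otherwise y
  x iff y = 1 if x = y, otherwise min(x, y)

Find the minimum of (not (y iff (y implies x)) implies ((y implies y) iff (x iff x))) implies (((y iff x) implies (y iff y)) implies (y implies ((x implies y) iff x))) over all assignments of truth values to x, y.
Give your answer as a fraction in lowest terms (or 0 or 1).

0

Take x = 0, y = 1/5:
y implies x = 1/5 implies 0 = 0
y iff (y implies x) = 1/5 iff 0 = 0
not (y iff (y implies x)) = not 0 = 1
y implies y = 1/5 implies 1/5 = 1
x iff x = 0 iff 0 = 1
(y implies y) iff (x iff x) = 1 iff 1 = 1
not (y iff (y implies x)) implies ((y implies y) iff (x iff x)) = 1 implies 1 = 1
y iff x = 1/5 iff 0 = 0
y iff y = 1/5 iff 1/5 = 1
(y iff x) implies (y iff y) = 0 implies 1 = 1
x implies y = 0 implies 1/5 = 1
(x implies y) iff x = 1 iff 0 = 0
y implies ((x implies y) iff x) = 1/5 implies 0 = 0
((y iff x) implies (y iff y)) implies (y implies ((x implies y) iff x)) = 1 implies 0 = 0
(not (y iff (y implies x)) implies ((y implies y) iff (x iff x))) implies (((y iff x) implies (y iff y)) implies (y implies ((x implies y) iff x))) = 1 implies 0 = 0
No assignment yields a value below 0, so this is the minimum.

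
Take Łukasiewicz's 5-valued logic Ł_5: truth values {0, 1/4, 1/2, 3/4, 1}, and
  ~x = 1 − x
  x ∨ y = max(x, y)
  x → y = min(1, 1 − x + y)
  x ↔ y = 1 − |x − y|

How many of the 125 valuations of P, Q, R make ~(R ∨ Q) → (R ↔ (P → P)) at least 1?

90

value 1: 90 assignments (counts)
value 3/4: 10 assignments
value 1/2: 15 assignments
value 1/4: 5 assignments
value 0: 5 assignments
So 90 of the 125 assignments meet the threshold.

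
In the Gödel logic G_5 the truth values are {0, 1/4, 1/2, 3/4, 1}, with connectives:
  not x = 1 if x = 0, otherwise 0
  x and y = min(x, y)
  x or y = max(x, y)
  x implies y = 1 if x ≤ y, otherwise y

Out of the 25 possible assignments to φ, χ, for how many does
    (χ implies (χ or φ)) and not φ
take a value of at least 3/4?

5

value 1: 5 assignments (counts)
value 0: 20 assignments
So 5 of the 25 assignments meet the threshold.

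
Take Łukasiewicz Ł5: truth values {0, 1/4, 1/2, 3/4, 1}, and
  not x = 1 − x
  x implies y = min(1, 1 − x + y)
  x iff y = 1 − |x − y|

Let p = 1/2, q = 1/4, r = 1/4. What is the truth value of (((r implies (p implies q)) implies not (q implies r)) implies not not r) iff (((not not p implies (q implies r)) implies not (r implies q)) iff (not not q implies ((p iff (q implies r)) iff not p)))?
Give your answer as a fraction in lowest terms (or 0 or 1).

0

p implies q = 1/2 implies 1/4 = 3/4
r implies (p implies q) = 1/4 implies 3/4 = 1
q implies r = 1/4 implies 1/4 = 1
not (q implies r) = not 1 = 0
(r implies (p implies q)) implies not (q implies r) = 1 implies 0 = 0
not r = not 1/4 = 3/4
not not r = not 3/4 = 1/4
((r implies (p implies q)) implies not (q implies r)) implies not not r = 0 implies 1/4 = 1
not p = not 1/2 = 1/2
not not p = not 1/2 = 1/2
q implies r = 1/4 implies 1/4 = 1
not not p implies (q implies r) = 1/2 implies 1 = 1
r implies q = 1/4 implies 1/4 = 1
not (r implies q) = not 1 = 0
(not not p implies (q implies r)) implies not (r implies q) = 1 implies 0 = 0
not q = not 1/4 = 3/4
not not q = not 3/4 = 1/4
q implies r = 1/4 implies 1/4 = 1
p iff (q implies r) = 1/2 iff 1 = 1/2
not p = not 1/2 = 1/2
(p iff (q implies r)) iff not p = 1/2 iff 1/2 = 1
not not q implies ((p iff (q implies r)) iff not p) = 1/4 implies 1 = 1
((not not p implies (q implies r)) implies not (r implies q)) iff (not not q implies ((p iff (q implies r)) iff not p)) = 0 iff 1 = 0
(((r implies (p implies q)) implies not (q implies r)) implies not not r) iff (((not not p implies (q implies r)) implies not (r implies q)) iff (not not q implies ((p iff (q implies r)) iff not p))) = 1 iff 0 = 0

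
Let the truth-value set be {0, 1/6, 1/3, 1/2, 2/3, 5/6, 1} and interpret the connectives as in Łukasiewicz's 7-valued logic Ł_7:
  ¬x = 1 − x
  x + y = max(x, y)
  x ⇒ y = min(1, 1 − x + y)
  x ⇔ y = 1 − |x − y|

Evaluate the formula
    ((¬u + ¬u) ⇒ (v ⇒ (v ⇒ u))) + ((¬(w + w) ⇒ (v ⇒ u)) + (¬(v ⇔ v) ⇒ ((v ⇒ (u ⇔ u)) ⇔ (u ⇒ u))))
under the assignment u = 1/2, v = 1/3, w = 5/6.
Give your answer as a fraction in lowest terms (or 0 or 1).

1

¬u = ¬1/2 = 1/2
¬u = ¬1/2 = 1/2
¬u + ¬u = 1/2 + 1/2 = 1/2
v ⇒ u = 1/3 ⇒ 1/2 = 1
v ⇒ (v ⇒ u) = 1/3 ⇒ 1 = 1
(¬u + ¬u) ⇒ (v ⇒ (v ⇒ u)) = 1/2 ⇒ 1 = 1
w + w = 5/6 + 5/6 = 5/6
¬(w + w) = ¬5/6 = 1/6
v ⇒ u = 1/3 ⇒ 1/2 = 1
¬(w + w) ⇒ (v ⇒ u) = 1/6 ⇒ 1 = 1
v ⇔ v = 1/3 ⇔ 1/3 = 1
¬(v ⇔ v) = ¬1 = 0
u ⇔ u = 1/2 ⇔ 1/2 = 1
v ⇒ (u ⇔ u) = 1/3 ⇒ 1 = 1
u ⇒ u = 1/2 ⇒ 1/2 = 1
(v ⇒ (u ⇔ u)) ⇔ (u ⇒ u) = 1 ⇔ 1 = 1
¬(v ⇔ v) ⇒ ((v ⇒ (u ⇔ u)) ⇔ (u ⇒ u)) = 0 ⇒ 1 = 1
(¬(w + w) ⇒ (v ⇒ u)) + (¬(v ⇔ v) ⇒ ((v ⇒ (u ⇔ u)) ⇔ (u ⇒ u))) = 1 + 1 = 1
((¬u + ¬u) ⇒ (v ⇒ (v ⇒ u))) + ((¬(w + w) ⇒ (v ⇒ u)) + (¬(v ⇔ v) ⇒ ((v ⇒ (u ⇔ u)) ⇔ (u ⇒ u)))) = 1 + 1 = 1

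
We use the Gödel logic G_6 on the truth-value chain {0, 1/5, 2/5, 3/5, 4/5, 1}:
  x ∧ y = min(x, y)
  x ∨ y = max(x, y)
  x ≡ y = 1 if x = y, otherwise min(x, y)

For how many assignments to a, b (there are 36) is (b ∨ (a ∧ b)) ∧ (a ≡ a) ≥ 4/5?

12

value 1: 6 assignments (counts)
value 4/5: 6 assignments (counts)
value 3/5: 6 assignments
value 2/5: 6 assignments
value 1/5: 6 assignments
value 0: 6 assignments
So 12 of the 36 assignments meet the threshold.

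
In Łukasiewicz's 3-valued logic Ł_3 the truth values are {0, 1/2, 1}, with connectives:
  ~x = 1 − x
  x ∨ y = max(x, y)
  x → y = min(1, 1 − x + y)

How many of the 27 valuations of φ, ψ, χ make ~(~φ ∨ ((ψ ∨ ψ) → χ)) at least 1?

value 1: 1 assignment (counts)
value 1/2: 5 assignments
value 0: 21 assignments
So 1 of the 27 assignments meets the threshold.

1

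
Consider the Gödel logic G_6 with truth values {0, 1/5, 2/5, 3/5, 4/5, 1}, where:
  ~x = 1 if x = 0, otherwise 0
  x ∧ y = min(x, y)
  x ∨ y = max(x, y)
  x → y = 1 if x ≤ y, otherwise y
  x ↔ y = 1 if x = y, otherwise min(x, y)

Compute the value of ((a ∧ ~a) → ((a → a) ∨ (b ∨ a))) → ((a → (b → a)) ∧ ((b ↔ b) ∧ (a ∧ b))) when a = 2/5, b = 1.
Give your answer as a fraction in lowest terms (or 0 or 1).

2/5

~a = ~2/5 = 0
a ∧ ~a = 2/5 ∧ 0 = 0
a → a = 2/5 → 2/5 = 1
b ∨ a = 1 ∨ 2/5 = 1
(a → a) ∨ (b ∨ a) = 1 ∨ 1 = 1
(a ∧ ~a) → ((a → a) ∨ (b ∨ a)) = 0 → 1 = 1
b → a = 1 → 2/5 = 2/5
a → (b → a) = 2/5 → 2/5 = 1
b ↔ b = 1 ↔ 1 = 1
a ∧ b = 2/5 ∧ 1 = 2/5
(b ↔ b) ∧ (a ∧ b) = 1 ∧ 2/5 = 2/5
(a → (b → a)) ∧ ((b ↔ b) ∧ (a ∧ b)) = 1 ∧ 2/5 = 2/5
((a ∧ ~a) → ((a → a) ∨ (b ∨ a))) → ((a → (b → a)) ∧ ((b ↔ b) ∧ (a ∧ b))) = 1 → 2/5 = 2/5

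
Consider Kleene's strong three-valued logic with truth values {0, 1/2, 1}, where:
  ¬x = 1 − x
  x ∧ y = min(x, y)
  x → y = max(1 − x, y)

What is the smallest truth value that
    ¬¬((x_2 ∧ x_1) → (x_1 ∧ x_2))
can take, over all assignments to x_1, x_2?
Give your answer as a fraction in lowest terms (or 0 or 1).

Take x_1 = 1/2, x_2 = 1/2:
x_2 ∧ x_1 = 1/2 ∧ 1/2 = 1/2
x_1 ∧ x_2 = 1/2 ∧ 1/2 = 1/2
(x_2 ∧ x_1) → (x_1 ∧ x_2) = 1/2 → 1/2 = 1/2
¬((x_2 ∧ x_1) → (x_1 ∧ x_2)) = ¬1/2 = 1/2
¬¬((x_2 ∧ x_1) → (x_1 ∧ x_2)) = ¬1/2 = 1/2
No assignment yields a value below 1/2, so this is the minimum.

1/2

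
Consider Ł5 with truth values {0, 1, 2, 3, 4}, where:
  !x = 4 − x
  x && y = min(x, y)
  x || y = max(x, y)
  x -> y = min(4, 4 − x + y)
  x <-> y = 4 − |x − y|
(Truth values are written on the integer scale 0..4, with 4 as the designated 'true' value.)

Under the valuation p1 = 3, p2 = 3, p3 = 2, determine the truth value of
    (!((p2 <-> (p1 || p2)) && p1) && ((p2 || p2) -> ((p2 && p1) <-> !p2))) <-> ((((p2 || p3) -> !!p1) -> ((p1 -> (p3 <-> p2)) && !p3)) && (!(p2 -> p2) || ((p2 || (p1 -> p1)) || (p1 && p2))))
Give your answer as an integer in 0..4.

p1 || p2 = 3 || 3 = 3
p2 <-> (p1 || p2) = 3 <-> 3 = 4
(p2 <-> (p1 || p2)) && p1 = 4 && 3 = 3
!((p2 <-> (p1 || p2)) && p1) = !3 = 1
p2 || p2 = 3 || 3 = 3
p2 && p1 = 3 && 3 = 3
!p2 = !3 = 1
(p2 && p1) <-> !p2 = 3 <-> 1 = 2
(p2 || p2) -> ((p2 && p1) <-> !p2) = 3 -> 2 = 3
!((p2 <-> (p1 || p2)) && p1) && ((p2 || p2) -> ((p2 && p1) <-> !p2)) = 1 && 3 = 1
p2 || p3 = 3 || 2 = 3
!p1 = !3 = 1
!!p1 = !1 = 3
(p2 || p3) -> !!p1 = 3 -> 3 = 4
p3 <-> p2 = 2 <-> 3 = 3
p1 -> (p3 <-> p2) = 3 -> 3 = 4
!p3 = !2 = 2
(p1 -> (p3 <-> p2)) && !p3 = 4 && 2 = 2
((p2 || p3) -> !!p1) -> ((p1 -> (p3 <-> p2)) && !p3) = 4 -> 2 = 2
p2 -> p2 = 3 -> 3 = 4
!(p2 -> p2) = !4 = 0
p1 -> p1 = 3 -> 3 = 4
p2 || (p1 -> p1) = 3 || 4 = 4
p1 && p2 = 3 && 3 = 3
(p2 || (p1 -> p1)) || (p1 && p2) = 4 || 3 = 4
!(p2 -> p2) || ((p2 || (p1 -> p1)) || (p1 && p2)) = 0 || 4 = 4
(((p2 || p3) -> !!p1) -> ((p1 -> (p3 <-> p2)) && !p3)) && (!(p2 -> p2) || ((p2 || (p1 -> p1)) || (p1 && p2))) = 2 && 4 = 2
(!((p2 <-> (p1 || p2)) && p1) && ((p2 || p2) -> ((p2 && p1) <-> !p2))) <-> ((((p2 || p3) -> !!p1) -> ((p1 -> (p3 <-> p2)) && !p3)) && (!(p2 -> p2) || ((p2 || (p1 -> p1)) || (p1 && p2)))) = 1 <-> 2 = 3

3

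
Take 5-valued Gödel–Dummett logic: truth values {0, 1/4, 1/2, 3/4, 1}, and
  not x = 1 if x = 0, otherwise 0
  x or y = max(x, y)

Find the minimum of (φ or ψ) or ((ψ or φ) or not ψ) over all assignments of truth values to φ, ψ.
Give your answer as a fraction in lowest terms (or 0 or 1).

1/4

Take φ = 0, ψ = 1/4:
φ or ψ = 0 or 1/4 = 1/4
ψ or φ = 1/4 or 0 = 1/4
not ψ = not 1/4 = 0
(ψ or φ) or not ψ = 1/4 or 0 = 1/4
(φ or ψ) or ((ψ or φ) or not ψ) = 1/4 or 1/4 = 1/4
No assignment yields a value below 1/4, so this is the minimum.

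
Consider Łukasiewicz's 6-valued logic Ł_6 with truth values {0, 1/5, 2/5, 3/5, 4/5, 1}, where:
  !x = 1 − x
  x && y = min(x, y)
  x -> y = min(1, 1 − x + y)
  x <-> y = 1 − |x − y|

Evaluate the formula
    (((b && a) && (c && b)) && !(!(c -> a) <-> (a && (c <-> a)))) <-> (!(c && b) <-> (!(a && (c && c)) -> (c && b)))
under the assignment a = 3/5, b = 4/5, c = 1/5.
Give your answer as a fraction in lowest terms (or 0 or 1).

3/5

b && a = 4/5 && 3/5 = 3/5
c && b = 1/5 && 4/5 = 1/5
(b && a) && (c && b) = 3/5 && 1/5 = 1/5
c -> a = 1/5 -> 3/5 = 1
!(c -> a) = !1 = 0
c <-> a = 1/5 <-> 3/5 = 3/5
a && (c <-> a) = 3/5 && 3/5 = 3/5
!(c -> a) <-> (a && (c <-> a)) = 0 <-> 3/5 = 2/5
!(!(c -> a) <-> (a && (c <-> a))) = !2/5 = 3/5
((b && a) && (c && b)) && !(!(c -> a) <-> (a && (c <-> a))) = 1/5 && 3/5 = 1/5
c && b = 1/5 && 4/5 = 1/5
!(c && b) = !1/5 = 4/5
c && c = 1/5 && 1/5 = 1/5
a && (c && c) = 3/5 && 1/5 = 1/5
!(a && (c && c)) = !1/5 = 4/5
c && b = 1/5 && 4/5 = 1/5
!(a && (c && c)) -> (c && b) = 4/5 -> 1/5 = 2/5
!(c && b) <-> (!(a && (c && c)) -> (c && b)) = 4/5 <-> 2/5 = 3/5
(((b && a) && (c && b)) && !(!(c -> a) <-> (a && (c <-> a)))) <-> (!(c && b) <-> (!(a && (c && c)) -> (c && b))) = 1/5 <-> 3/5 = 3/5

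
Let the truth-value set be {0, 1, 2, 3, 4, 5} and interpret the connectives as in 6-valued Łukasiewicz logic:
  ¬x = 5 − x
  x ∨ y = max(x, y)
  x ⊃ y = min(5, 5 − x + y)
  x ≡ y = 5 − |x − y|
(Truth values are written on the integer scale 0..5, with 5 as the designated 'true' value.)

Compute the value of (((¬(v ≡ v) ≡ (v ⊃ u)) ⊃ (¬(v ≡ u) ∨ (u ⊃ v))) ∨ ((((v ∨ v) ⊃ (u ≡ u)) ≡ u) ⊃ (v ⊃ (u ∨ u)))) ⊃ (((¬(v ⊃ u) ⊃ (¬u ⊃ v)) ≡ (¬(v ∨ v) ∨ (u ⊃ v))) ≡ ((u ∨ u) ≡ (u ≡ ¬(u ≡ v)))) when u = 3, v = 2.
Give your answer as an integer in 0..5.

v ≡ v = 2 ≡ 2 = 5
¬(v ≡ v) = ¬5 = 0
v ⊃ u = 2 ⊃ 3 = 5
¬(v ≡ v) ≡ (v ⊃ u) = 0 ≡ 5 = 0
v ≡ u = 2 ≡ 3 = 4
¬(v ≡ u) = ¬4 = 1
u ⊃ v = 3 ⊃ 2 = 4
¬(v ≡ u) ∨ (u ⊃ v) = 1 ∨ 4 = 4
(¬(v ≡ v) ≡ (v ⊃ u)) ⊃ (¬(v ≡ u) ∨ (u ⊃ v)) = 0 ⊃ 4 = 5
v ∨ v = 2 ∨ 2 = 2
u ≡ u = 3 ≡ 3 = 5
(v ∨ v) ⊃ (u ≡ u) = 2 ⊃ 5 = 5
((v ∨ v) ⊃ (u ≡ u)) ≡ u = 5 ≡ 3 = 3
u ∨ u = 3 ∨ 3 = 3
v ⊃ (u ∨ u) = 2 ⊃ 3 = 5
(((v ∨ v) ⊃ (u ≡ u)) ≡ u) ⊃ (v ⊃ (u ∨ u)) = 3 ⊃ 5 = 5
((¬(v ≡ v) ≡ (v ⊃ u)) ⊃ (¬(v ≡ u) ∨ (u ⊃ v))) ∨ ((((v ∨ v) ⊃ (u ≡ u)) ≡ u) ⊃ (v ⊃ (u ∨ u))) = 5 ∨ 5 = 5
v ⊃ u = 2 ⊃ 3 = 5
¬(v ⊃ u) = ¬5 = 0
¬u = ¬3 = 2
¬u ⊃ v = 2 ⊃ 2 = 5
¬(v ⊃ u) ⊃ (¬u ⊃ v) = 0 ⊃ 5 = 5
v ∨ v = 2 ∨ 2 = 2
¬(v ∨ v) = ¬2 = 3
u ⊃ v = 3 ⊃ 2 = 4
¬(v ∨ v) ∨ (u ⊃ v) = 3 ∨ 4 = 4
(¬(v ⊃ u) ⊃ (¬u ⊃ v)) ≡ (¬(v ∨ v) ∨ (u ⊃ v)) = 5 ≡ 4 = 4
u ∨ u = 3 ∨ 3 = 3
u ≡ v = 3 ≡ 2 = 4
¬(u ≡ v) = ¬4 = 1
u ≡ ¬(u ≡ v) = 3 ≡ 1 = 3
(u ∨ u) ≡ (u ≡ ¬(u ≡ v)) = 3 ≡ 3 = 5
((¬(v ⊃ u) ⊃ (¬u ⊃ v)) ≡ (¬(v ∨ v) ∨ (u ⊃ v))) ≡ ((u ∨ u) ≡ (u ≡ ¬(u ≡ v))) = 4 ≡ 5 = 4
(((¬(v ≡ v) ≡ (v ⊃ u)) ⊃ (¬(v ≡ u) ∨ (u ⊃ v))) ∨ ((((v ∨ v) ⊃ (u ≡ u)) ≡ u) ⊃ (v ⊃ (u ∨ u)))) ⊃ (((¬(v ⊃ u) ⊃ (¬u ⊃ v)) ≡ (¬(v ∨ v) ∨ (u ⊃ v))) ≡ ((u ∨ u) ≡ (u ≡ ¬(u ≡ v)))) = 5 ⊃ 4 = 4

4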